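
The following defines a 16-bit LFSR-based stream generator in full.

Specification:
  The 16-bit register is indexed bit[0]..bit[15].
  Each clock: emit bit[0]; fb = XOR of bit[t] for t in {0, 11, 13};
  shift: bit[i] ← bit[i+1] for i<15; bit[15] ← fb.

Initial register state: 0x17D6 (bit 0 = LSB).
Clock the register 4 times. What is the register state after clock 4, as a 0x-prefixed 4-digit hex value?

reg_0 = 0x17D6
clock 1: out=0, reg = 0x0BEB
clock 2: out=1, reg = 0x05F5
clock 3: out=1, reg = 0x82FA
clock 4: out=0, reg = 0x417D

0x417D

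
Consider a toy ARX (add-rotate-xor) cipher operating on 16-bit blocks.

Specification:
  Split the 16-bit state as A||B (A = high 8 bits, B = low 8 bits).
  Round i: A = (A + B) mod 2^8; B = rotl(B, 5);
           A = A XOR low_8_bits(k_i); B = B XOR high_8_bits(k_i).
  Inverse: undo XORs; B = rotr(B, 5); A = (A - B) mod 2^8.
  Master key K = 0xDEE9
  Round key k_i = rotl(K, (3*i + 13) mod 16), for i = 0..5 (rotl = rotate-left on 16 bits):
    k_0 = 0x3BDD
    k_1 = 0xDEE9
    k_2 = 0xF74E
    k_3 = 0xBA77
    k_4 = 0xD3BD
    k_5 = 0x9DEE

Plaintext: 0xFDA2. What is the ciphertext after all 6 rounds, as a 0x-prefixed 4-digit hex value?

0x38C5

s_0 = plaintext = 0xFDA2
s_1 = Round(s_0, k_0) = 0x426F
s_2 = Round(s_1, k_1) = 0x5833
s_3 = Round(s_2, k_2) = 0xC591
s_4 = Round(s_3, k_3) = 0x2188
s_5 = Round(s_4, k_4) = 0x14C2
s_6 = Round(s_5, k_5) = 0x38C5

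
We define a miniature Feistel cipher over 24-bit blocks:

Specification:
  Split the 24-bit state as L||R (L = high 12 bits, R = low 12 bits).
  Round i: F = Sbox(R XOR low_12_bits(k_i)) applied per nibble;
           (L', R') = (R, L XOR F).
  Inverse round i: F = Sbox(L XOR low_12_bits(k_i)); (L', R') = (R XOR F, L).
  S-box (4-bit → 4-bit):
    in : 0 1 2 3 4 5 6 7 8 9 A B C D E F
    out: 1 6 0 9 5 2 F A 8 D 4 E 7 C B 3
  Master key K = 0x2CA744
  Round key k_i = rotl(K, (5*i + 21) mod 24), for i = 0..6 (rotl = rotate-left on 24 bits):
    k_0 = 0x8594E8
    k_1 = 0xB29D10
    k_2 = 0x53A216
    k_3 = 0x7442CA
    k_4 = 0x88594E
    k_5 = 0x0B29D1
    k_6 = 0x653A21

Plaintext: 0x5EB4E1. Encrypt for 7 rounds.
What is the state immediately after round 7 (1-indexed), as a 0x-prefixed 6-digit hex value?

0xFD7023

s_0 = plaintext = 0x5EB4E1
s_1 = Round(s_0, k_0) = 0x4E14F6
s_2 = Round(s_1, k_1) = 0x4F695E
s_3 = Round(s_2, k_2) = 0x95EAAE
s_4 = Round(s_3, k_3) = 0xAAE1AB
s_5 = Round(s_4, k_4) = 0x1AB21C
s_6 = Round(s_5, k_5) = 0x21CFD7
s_7 = Round(s_6, k_6) = 0xFD7023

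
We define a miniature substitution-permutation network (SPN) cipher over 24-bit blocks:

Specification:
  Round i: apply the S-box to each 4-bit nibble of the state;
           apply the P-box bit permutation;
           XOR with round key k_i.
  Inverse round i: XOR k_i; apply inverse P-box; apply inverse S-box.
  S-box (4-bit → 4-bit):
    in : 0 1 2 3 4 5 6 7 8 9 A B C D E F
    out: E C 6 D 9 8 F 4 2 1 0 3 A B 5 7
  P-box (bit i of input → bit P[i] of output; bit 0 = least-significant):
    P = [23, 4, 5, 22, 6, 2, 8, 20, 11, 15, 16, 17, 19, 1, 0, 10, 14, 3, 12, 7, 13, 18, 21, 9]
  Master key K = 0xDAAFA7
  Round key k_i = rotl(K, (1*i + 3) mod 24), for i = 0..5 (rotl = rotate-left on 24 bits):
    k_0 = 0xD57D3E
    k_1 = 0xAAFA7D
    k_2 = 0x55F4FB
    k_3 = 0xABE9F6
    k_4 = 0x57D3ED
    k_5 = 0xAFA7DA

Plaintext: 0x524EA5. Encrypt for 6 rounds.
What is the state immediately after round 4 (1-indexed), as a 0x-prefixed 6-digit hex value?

0x74492F

s_0 = plaintext = 0x524EA5
s_1 = Round(s_0, k_0) = 0x9C6336
s_2 = Round(s_1, k_1) = 0x71D786
s_3 = Round(s_2, k_2) = 0xBCE04D
s_4 = Round(s_3, k_3) = 0x74492F
s_5 = Round(s_4, k_4) = 0xFF9E59
s_6 = Round(s_5, k_5) = 0x12DFD2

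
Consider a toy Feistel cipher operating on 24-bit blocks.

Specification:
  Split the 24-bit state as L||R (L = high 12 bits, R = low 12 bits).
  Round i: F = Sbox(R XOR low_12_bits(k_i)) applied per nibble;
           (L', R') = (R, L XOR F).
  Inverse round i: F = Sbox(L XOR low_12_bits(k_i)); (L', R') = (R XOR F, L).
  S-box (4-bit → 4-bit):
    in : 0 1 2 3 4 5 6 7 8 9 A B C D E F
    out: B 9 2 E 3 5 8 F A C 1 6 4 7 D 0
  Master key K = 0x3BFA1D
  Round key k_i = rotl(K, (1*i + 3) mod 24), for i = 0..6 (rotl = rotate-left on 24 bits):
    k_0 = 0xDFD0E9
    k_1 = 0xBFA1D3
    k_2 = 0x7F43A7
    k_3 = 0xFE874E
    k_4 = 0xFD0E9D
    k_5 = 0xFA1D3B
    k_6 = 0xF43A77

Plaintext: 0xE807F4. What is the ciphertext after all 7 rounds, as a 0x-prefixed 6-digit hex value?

0x312C83

s_0 = plaintext = 0xE807F4
s_1 = Round(s_0, k_0) = 0x7F4117
s_2 = Round(s_1, k_1) = 0x117CB7
s_3 = Round(s_2, k_2) = 0xCB718C
s_4 = Round(s_3, k_3) = 0x18C4F5
s_5 = Round(s_4, k_4) = 0x4F5006
s_6 = Round(s_5, k_5) = 0x006312
s_7 = Round(s_6, k_6) = 0x312C83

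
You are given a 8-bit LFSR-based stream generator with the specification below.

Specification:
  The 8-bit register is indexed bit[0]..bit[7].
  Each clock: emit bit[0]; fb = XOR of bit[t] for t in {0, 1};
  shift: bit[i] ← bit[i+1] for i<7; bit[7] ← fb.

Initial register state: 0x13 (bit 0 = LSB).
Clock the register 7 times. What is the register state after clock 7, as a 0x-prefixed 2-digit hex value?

reg_0 = 0x13
clock 1: out=1, reg = 0x09
clock 2: out=1, reg = 0x84
clock 3: out=0, reg = 0x42
clock 4: out=0, reg = 0xA1
clock 5: out=1, reg = 0xD0
clock 6: out=0, reg = 0x68
clock 7: out=0, reg = 0x34

0x34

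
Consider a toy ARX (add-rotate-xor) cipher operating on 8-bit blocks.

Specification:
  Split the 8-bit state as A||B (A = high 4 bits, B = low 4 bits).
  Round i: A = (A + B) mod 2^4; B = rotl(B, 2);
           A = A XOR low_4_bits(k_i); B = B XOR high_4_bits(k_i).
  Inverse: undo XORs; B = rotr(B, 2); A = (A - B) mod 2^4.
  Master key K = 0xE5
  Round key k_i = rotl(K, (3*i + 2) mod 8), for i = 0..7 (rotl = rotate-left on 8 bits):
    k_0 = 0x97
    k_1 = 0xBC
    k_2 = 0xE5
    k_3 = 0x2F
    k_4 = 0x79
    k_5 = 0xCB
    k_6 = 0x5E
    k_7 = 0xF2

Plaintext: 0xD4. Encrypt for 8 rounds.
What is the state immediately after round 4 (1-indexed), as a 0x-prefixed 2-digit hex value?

0x90

s_0 = plaintext = 0xD4
s_1 = Round(s_0, k_0) = 0x68
s_2 = Round(s_1, k_1) = 0x29
s_3 = Round(s_2, k_2) = 0xE8
s_4 = Round(s_3, k_3) = 0x90
s_5 = Round(s_4, k_4) = 0x07
s_6 = Round(s_5, k_5) = 0xC1
s_7 = Round(s_6, k_6) = 0x31
s_8 = Round(s_7, k_7) = 0x6B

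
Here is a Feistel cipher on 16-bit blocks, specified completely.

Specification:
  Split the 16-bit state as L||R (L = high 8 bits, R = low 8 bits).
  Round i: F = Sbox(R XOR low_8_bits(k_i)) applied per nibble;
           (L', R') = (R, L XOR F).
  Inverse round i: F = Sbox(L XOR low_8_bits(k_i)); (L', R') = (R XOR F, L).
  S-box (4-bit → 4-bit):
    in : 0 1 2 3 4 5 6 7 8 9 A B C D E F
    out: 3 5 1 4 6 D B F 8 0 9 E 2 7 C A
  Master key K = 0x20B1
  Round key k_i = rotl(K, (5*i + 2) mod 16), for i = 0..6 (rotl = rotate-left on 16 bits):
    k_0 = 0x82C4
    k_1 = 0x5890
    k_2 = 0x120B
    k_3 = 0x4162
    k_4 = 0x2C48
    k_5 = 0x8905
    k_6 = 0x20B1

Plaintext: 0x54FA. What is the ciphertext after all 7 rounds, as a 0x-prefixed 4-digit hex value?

0xCBF5

s_0 = plaintext = 0x54FA
s_1 = Round(s_0, k_0) = 0xFA18
s_2 = Round(s_1, k_1) = 0x1872
s_3 = Round(s_2, k_2) = 0x72E8
s_4 = Round(s_3, k_3) = 0xE8FB
s_5 = Round(s_4, k_4) = 0xFB0C
s_6 = Round(s_5, k_5) = 0x0CCB
s_7 = Round(s_6, k_6) = 0xCBF5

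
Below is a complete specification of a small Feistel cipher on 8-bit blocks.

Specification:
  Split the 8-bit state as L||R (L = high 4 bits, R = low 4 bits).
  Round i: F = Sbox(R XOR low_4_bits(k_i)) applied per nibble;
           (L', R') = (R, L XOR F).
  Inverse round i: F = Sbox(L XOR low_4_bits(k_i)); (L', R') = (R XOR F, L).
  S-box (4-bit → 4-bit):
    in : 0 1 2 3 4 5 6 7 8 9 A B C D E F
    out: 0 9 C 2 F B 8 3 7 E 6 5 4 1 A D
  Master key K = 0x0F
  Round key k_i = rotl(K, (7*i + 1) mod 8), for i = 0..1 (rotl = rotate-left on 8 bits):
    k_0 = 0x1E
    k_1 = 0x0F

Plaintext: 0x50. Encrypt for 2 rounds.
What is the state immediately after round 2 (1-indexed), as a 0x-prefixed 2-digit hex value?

s_0 = plaintext = 0x50
s_1 = Round(s_0, k_0) = 0x0F
s_2 = Round(s_1, k_1) = 0xF0

0xF0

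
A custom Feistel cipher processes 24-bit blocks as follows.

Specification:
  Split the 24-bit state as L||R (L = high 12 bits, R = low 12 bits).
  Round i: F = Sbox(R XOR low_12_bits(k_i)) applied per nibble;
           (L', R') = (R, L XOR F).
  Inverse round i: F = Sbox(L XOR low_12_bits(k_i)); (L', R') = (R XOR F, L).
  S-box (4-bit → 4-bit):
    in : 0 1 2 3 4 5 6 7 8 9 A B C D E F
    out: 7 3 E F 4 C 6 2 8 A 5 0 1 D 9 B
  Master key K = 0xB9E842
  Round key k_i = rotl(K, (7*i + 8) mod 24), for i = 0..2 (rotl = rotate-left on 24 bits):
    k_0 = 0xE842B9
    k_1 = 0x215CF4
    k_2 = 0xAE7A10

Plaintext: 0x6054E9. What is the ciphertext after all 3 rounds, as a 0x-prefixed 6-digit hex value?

s_0 = plaintext = 0x6054E9
s_1 = Round(s_0, k_0) = 0x4E90C2
s_2 = Round(s_1, k_1) = 0x0C251F
s_3 = Round(s_2, k_2) = 0x51FBB9

0x51FBB9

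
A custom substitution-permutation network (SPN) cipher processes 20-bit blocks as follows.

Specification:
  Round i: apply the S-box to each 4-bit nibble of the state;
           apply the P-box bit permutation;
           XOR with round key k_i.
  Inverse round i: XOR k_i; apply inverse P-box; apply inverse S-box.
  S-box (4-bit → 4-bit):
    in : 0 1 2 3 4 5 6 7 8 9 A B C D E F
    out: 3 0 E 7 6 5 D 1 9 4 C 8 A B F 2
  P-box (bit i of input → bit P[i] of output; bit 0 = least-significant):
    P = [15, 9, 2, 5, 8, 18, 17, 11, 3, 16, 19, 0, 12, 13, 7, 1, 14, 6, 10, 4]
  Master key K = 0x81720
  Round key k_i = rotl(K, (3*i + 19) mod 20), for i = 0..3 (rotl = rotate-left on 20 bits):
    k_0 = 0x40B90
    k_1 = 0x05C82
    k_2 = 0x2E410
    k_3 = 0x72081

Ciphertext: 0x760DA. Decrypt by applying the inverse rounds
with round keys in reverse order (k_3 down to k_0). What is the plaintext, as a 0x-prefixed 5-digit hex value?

s_0 = ciphertext = 0x760DA
s_1 = InvRound(s_0, k_3) = 0xDB811
s_2 = InvRound(s_1, k_2) = 0x57221
s_3 = InvRound(s_2, k_1) = 0x92CCC
s_4 = InvRound(s_3, k_0) = 0x2F304

0x2F304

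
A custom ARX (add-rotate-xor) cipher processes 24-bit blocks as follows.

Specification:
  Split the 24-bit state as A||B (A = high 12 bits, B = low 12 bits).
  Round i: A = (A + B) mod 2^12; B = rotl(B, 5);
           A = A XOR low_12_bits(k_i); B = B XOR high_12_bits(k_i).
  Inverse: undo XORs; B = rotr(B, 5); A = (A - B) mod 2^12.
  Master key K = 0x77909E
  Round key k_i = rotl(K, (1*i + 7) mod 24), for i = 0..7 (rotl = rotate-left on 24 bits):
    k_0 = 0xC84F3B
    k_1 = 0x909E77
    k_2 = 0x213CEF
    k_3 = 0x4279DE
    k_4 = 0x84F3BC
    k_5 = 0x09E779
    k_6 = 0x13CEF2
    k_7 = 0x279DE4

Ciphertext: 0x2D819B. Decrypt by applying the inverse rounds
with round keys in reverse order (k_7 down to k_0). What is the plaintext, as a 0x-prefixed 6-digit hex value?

0x8A7997

s_0 = ciphertext = 0x2D819B
s_1 = InvRound(s_0, k_7) = 0xE1D11F
s_2 = InvRound(s_1, k_6) = 0xF6E181
s_3 = InvRound(s_2, k_5) = 0x88FF88
s_4 = InvRound(s_3, k_4) = 0x7753BE
s_5 = InvRound(s_4, k_3) = 0x1EFCBC
s_6 = InvRound(s_5, k_2) = 0x50B7F5
s_7 = InvRound(s_6, k_1) = 0xD05E77
s_8 = InvRound(s_7, k_0) = 0x8A7997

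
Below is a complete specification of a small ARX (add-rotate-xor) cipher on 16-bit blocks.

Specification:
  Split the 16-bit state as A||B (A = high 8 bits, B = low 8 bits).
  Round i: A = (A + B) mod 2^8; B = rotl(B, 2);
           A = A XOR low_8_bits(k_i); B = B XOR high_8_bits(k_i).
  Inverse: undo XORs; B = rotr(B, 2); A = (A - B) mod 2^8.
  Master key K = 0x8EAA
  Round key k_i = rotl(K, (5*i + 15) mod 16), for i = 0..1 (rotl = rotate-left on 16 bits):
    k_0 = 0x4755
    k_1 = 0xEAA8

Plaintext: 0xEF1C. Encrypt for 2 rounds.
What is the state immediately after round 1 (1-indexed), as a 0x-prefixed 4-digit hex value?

0x5E37

s_0 = plaintext = 0xEF1C
s_1 = Round(s_0, k_0) = 0x5E37
s_2 = Round(s_1, k_1) = 0x3D36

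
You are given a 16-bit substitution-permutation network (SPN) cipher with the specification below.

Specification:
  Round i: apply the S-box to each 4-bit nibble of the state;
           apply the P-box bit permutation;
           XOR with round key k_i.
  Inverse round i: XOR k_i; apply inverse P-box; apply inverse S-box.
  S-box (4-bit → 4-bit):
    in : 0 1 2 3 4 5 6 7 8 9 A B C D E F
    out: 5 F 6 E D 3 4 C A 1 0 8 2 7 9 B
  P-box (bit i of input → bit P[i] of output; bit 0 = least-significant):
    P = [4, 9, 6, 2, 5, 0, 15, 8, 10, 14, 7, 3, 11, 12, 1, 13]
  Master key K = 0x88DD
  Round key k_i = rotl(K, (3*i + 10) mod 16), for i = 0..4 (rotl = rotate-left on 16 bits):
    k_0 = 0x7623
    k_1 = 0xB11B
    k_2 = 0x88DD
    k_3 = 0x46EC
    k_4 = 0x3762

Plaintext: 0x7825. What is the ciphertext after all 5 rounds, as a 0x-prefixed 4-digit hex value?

s_0 = plaintext = 0x7825
s_1 = Round(s_0, k_0) = 0x9438
s_2 = Round(s_1, k_1) = 0x3E96
s_3 = Round(s_2, k_2) = 0xBCB7
s_4 = Round(s_3, k_3) = 0x27A8
s_5 = Round(s_4, k_4) = 0x25EC

0x25EC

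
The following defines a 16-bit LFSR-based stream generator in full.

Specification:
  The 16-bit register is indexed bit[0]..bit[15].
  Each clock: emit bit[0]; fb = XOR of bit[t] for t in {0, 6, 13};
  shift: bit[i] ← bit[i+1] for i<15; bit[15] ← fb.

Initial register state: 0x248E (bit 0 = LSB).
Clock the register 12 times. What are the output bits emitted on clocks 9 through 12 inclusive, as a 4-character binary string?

0010

reg_0 = 0x248E
clock 1: out=0, reg = 0x9247
clock 2: out=1, reg = 0x4923
clock 3: out=1, reg = 0xA491
clock 4: out=1, reg = 0x5248
clock 5: out=0, reg = 0xA924
clock 6: out=0, reg = 0xD492
clock 7: out=0, reg = 0x6A49
clock 8: out=1, reg = 0xB524
clock 9: out=0, reg = 0xDA92
clock 10: out=0, reg = 0x6D49
clock 11: out=1, reg = 0xB6A4
clock 12: out=0, reg = 0xDB52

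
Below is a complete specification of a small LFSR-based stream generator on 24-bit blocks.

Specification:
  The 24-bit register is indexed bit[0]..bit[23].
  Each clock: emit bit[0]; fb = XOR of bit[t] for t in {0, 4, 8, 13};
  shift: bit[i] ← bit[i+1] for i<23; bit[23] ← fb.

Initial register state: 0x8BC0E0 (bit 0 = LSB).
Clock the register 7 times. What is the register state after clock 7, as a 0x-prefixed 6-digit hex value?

reg_0 = 0x8BC0E0
clock 1: out=0, reg = 0x45E070
clock 2: out=0, reg = 0x22F038
clock 3: out=0, reg = 0x11781C
clock 4: out=0, reg = 0x08BC0E
clock 5: out=0, reg = 0x845E07
clock 6: out=1, reg = 0xC22F03
clock 7: out=1, reg = 0xE11781

0xE11781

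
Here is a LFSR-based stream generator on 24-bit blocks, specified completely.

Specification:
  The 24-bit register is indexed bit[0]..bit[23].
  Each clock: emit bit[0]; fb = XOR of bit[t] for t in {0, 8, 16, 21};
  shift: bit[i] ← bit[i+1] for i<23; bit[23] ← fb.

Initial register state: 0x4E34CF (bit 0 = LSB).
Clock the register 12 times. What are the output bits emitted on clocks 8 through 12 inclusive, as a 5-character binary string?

reg_0 = 0x4E34CF
clock 1: out=1, reg = 0xA71A67
clock 2: out=1, reg = 0xD38D33
clock 3: out=1, reg = 0xE9C699
clock 4: out=1, reg = 0xF4E34C
clock 5: out=0, reg = 0x7A71A6
clock 6: out=0, reg = 0x3D38D3
clock 7: out=1, reg = 0x9E9C69
clock 8: out=1, reg = 0xCF4E34
clock 9: out=0, reg = 0xE7A71A
clock 10: out=0, reg = 0xF3D38D
clock 11: out=1, reg = 0x79E9C6
clock 12: out=0, reg = 0xBCF4E3

10010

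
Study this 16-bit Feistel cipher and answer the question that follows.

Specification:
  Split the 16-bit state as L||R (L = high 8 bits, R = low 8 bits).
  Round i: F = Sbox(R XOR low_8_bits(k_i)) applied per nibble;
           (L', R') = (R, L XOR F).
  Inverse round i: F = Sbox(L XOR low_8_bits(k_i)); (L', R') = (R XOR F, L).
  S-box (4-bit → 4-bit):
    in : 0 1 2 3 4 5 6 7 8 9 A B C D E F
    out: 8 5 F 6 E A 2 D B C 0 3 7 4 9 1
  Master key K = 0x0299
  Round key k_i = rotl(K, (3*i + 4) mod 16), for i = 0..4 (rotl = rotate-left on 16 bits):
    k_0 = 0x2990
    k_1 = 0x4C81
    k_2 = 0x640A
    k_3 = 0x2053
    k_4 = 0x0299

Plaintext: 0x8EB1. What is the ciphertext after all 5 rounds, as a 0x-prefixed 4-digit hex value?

0x520B

s_0 = plaintext = 0x8EB1
s_1 = Round(s_0, k_0) = 0xB17B
s_2 = Round(s_1, k_1) = 0x7BA1
s_3 = Round(s_2, k_2) = 0xA178
s_4 = Round(s_3, k_3) = 0x7852
s_5 = Round(s_4, k_4) = 0x520B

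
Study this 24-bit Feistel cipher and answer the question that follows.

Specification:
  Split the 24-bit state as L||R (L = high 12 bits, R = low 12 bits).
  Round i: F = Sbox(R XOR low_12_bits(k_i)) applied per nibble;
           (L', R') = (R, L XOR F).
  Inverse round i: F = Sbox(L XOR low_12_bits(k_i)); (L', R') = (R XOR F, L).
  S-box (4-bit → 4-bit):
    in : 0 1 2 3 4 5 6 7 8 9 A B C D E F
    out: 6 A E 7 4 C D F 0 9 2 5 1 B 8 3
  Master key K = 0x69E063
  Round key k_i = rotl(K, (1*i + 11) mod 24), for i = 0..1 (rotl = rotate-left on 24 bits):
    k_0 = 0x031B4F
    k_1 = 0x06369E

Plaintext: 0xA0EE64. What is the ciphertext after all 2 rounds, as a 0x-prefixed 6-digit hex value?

0x6EB898

s_0 = plaintext = 0xA0EE64
s_1 = Round(s_0, k_0) = 0xE646EB
s_2 = Round(s_1, k_1) = 0x6EB898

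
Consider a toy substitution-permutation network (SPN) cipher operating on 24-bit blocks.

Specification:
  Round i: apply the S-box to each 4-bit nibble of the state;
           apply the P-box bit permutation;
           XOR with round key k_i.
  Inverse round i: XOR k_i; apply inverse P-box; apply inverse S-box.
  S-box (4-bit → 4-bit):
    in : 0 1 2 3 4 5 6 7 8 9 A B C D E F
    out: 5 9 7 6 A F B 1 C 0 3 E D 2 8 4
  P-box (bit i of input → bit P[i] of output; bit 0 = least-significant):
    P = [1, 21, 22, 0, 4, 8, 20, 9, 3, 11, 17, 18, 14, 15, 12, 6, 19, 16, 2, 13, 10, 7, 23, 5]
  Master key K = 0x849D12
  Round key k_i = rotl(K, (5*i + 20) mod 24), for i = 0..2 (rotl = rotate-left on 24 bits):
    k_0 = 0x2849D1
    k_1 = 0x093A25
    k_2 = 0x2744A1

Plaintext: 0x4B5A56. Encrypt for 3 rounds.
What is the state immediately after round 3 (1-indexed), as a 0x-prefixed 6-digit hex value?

s_0 = plaintext = 0x4B5A56
s_1 = Round(s_0, k_0) = 0x19B22E
s_2 = Round(s_1, k_1) = 0x1BA75C
s_3 = Round(s_2, k_2) = 0x76A39E

0x76A39E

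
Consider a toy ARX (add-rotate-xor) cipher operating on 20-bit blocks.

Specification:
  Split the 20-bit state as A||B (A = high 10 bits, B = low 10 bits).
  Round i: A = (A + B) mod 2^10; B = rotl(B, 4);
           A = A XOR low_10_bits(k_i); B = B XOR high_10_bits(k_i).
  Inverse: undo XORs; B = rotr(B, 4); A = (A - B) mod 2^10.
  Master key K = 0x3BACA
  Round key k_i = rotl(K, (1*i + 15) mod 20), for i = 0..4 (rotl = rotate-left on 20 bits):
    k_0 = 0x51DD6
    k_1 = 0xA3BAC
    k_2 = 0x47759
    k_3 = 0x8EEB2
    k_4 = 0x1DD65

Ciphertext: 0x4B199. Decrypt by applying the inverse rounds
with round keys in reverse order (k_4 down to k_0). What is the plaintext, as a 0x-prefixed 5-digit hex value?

s_0 = ciphertext = 0x4B199
s_1 = InvRound(s_0, k_4) = 0x2AF9E
s_2 = InvRound(s_1, k_3) = 0x2FD5A
s_3 = InvRound(s_2, k_2) = 0x889C4
s_4 = InvRound(s_3, k_1) = 0xB6AB4
s_5 = InvRound(s_4, k_0) = 0x834FF

0x834FF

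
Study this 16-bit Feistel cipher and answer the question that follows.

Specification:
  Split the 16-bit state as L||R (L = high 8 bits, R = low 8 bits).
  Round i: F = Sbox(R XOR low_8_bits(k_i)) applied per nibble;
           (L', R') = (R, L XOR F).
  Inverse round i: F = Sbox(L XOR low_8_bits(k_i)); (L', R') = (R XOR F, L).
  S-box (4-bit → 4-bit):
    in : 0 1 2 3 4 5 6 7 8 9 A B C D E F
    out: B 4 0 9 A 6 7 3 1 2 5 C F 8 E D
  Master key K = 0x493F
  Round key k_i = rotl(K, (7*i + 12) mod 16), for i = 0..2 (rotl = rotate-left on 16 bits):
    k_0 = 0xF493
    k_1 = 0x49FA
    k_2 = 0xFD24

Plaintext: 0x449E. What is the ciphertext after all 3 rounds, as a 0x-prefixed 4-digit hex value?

s_0 = plaintext = 0x449E
s_1 = Round(s_0, k_0) = 0x9EFC
s_2 = Round(s_1, k_1) = 0xFC29
s_3 = Round(s_2, k_2) = 0x2944

0x2944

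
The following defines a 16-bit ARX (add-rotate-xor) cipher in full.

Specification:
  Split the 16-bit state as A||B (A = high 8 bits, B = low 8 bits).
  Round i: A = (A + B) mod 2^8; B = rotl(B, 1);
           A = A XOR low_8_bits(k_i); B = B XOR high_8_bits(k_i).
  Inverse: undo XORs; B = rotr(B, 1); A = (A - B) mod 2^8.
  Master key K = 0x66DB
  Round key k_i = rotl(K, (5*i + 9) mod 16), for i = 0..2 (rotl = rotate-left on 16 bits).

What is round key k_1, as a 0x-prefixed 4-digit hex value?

K = 0x66DB
k_0 = rotl(K, (5*0+9) mod 16) = rotl(K, 9) = 0xB6CD
k_1 = rotl(K, (5*1+9) mod 16) = rotl(K, 14) = 0xD9B6

0xD9B6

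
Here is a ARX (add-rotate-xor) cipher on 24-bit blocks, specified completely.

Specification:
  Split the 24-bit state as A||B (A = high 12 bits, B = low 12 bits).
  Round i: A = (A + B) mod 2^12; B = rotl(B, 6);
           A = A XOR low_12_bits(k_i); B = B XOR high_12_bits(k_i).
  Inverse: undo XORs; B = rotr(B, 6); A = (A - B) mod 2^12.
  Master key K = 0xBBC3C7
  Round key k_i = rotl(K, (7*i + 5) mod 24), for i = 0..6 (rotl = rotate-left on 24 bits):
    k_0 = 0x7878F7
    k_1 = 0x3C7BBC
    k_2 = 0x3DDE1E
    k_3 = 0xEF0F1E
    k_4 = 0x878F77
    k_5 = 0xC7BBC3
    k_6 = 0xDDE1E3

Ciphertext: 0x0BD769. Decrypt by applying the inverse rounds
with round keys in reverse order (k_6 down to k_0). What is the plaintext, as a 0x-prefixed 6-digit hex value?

s_0 = ciphertext = 0x0BD769
s_1 = InvRound(s_0, k_6) = 0x374DEA
s_2 = InvRound(s_1, k_5) = 0x471446
s_3 = InvRound(s_2, k_4) = 0xB56FB0
s_4 = InvRound(s_3, k_3) = 0x443005
s_5 = InvRound(s_4, k_2) = 0x44E60F
s_6 = InvRound(s_5, k_1) = 0xDDB217
s_7 = InvRound(s_6, k_0) = 0x116416

0x116416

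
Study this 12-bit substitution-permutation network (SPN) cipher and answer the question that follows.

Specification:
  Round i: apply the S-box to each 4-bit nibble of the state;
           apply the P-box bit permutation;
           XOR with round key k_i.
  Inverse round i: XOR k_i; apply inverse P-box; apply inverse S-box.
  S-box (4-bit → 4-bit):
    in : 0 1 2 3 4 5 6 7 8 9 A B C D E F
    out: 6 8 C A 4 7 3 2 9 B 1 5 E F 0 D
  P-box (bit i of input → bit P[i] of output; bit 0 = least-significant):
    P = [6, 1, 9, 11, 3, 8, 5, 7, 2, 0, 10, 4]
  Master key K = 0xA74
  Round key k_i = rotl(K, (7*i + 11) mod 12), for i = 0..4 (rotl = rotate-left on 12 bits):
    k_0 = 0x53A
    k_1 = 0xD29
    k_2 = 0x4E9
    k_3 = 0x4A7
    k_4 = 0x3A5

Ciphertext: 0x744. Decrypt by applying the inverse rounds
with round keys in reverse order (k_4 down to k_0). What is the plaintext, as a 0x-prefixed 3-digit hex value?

0xA05

s_0 = ciphertext = 0x744
s_1 = InvRound(s_0, k_4) = 0x02A
s_2 = InvRound(s_1, k_3) = 0x58E
s_3 = InvRound(s_2, k_2) = 0x606
s_4 = InvRound(s_3, k_1) = 0x65C
s_5 = InvRound(s_4, k_0) = 0xA05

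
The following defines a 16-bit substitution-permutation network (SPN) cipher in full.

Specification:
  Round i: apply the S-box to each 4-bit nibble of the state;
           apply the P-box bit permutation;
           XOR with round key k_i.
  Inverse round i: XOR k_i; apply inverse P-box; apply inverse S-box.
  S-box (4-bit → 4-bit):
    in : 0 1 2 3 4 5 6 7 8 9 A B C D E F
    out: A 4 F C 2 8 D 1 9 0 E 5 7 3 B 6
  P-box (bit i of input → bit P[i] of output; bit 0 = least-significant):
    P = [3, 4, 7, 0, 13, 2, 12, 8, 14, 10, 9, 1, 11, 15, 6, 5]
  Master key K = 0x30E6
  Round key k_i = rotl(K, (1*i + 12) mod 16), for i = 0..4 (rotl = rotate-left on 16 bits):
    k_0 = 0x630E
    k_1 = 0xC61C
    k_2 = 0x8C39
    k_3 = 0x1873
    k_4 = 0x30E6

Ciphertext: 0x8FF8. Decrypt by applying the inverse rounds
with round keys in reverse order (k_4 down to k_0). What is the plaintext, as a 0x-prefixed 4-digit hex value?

0x4A81

s_0 = ciphertext = 0x8FF8
s_1 = InvRound(s_0, k_4) = 0xDA2D
s_2 = InvRound(s_1, k_3) = 0xF64D
s_3 = InvRound(s_2, k_2) = 0x6BC4
s_4 = InvRound(s_3, k_1) = 0xC48C
s_5 = InvRound(s_4, k_0) = 0x4A81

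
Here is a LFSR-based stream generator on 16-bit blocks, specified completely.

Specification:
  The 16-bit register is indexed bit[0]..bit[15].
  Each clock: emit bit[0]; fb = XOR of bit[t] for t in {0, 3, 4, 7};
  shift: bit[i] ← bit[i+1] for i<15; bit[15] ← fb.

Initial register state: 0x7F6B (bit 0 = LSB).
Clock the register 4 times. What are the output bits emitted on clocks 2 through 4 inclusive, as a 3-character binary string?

reg_0 = 0x7F6B
clock 1: out=1, reg = 0x3FB5
clock 2: out=1, reg = 0x9FDA
clock 3: out=0, reg = 0xCFED
clock 4: out=1, reg = 0xE7F6

101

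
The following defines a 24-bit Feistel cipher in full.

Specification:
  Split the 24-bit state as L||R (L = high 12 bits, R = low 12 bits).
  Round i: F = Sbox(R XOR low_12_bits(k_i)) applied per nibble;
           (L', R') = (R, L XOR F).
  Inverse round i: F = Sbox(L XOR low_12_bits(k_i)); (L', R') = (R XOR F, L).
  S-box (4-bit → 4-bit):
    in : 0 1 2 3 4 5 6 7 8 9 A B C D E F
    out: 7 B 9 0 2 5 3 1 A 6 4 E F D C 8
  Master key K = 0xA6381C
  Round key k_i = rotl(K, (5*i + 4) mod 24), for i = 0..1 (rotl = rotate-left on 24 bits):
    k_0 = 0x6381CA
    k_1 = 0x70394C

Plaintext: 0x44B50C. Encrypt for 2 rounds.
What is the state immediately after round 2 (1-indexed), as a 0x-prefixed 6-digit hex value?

s_0 = plaintext = 0x44B50C
s_1 = Round(s_0, k_0) = 0x50C6B8
s_2 = Round(s_1, k_1) = 0x6B8D8E

0x6B8D8E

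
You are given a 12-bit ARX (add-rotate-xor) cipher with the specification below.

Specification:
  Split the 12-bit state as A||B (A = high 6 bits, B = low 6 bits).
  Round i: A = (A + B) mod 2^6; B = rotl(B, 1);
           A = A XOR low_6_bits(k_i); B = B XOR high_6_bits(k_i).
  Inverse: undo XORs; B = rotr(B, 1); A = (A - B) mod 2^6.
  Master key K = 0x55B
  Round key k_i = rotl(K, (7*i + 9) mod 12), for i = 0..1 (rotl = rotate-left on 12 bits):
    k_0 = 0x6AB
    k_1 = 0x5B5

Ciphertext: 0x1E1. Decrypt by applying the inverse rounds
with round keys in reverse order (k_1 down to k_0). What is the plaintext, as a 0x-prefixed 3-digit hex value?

0xB30

s_0 = ciphertext = 0x1E1
s_1 = InvRound(s_0, k_1) = 0xDFB
s_2 = InvRound(s_1, k_0) = 0xB30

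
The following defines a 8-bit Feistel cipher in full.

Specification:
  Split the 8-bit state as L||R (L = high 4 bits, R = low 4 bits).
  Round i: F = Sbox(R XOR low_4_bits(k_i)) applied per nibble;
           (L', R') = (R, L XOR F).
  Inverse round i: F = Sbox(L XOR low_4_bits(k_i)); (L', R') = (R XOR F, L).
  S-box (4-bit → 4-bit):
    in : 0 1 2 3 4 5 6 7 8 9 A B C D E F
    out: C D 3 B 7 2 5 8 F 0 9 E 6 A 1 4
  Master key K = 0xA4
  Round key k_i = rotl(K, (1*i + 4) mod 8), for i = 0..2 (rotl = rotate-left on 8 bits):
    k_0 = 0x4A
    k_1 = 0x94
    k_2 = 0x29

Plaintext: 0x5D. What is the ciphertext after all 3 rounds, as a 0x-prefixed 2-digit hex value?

s_0 = plaintext = 0x5D
s_1 = Round(s_0, k_0) = 0xDD
s_2 = Round(s_1, k_1) = 0xDD
s_3 = Round(s_2, k_2) = 0xDA

0xDA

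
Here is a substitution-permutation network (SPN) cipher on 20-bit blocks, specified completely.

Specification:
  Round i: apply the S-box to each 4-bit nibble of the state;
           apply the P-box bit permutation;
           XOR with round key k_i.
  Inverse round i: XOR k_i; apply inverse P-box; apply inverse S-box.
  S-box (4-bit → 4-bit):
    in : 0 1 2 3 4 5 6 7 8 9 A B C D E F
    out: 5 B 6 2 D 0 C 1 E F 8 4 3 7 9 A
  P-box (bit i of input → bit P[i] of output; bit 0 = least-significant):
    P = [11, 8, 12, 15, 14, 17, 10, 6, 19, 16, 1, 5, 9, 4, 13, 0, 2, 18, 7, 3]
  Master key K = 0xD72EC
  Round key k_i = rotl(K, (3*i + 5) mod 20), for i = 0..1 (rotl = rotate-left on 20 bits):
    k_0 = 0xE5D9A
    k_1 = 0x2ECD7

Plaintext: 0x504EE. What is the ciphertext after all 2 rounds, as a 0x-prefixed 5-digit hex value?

0x85D1F

s_0 = plaintext = 0x504EE
s_1 = Round(s_0, k_0) = 0x6B7F8
s_2 = Round(s_1, k_1) = 0x85D1F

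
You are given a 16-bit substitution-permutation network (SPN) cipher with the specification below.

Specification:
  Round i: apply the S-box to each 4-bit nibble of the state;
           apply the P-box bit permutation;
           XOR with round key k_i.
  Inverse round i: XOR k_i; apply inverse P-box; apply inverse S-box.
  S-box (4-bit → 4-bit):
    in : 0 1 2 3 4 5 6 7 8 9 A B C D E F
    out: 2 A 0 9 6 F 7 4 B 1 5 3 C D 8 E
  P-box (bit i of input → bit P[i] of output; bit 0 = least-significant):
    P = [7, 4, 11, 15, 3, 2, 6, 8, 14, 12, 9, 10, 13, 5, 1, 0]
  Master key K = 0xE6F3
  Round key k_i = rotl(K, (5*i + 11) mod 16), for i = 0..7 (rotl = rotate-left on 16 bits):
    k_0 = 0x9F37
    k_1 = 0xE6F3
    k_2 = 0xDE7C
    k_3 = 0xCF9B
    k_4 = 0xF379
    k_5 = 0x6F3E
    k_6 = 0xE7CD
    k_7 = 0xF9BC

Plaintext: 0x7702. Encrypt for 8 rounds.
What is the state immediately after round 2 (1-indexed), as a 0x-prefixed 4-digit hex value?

s_0 = plaintext = 0x7702
s_1 = Round(s_0, k_0) = 0x9D31
s_2 = Round(s_1, k_1) = 0x01EB
s_3 = Round(s_2, k_2) = 0xCBCC
s_4 = Round(s_3, k_3) = 0x16D8
s_5 = Round(s_4, k_4) = 0x2080
s_6 = Round(s_5, k_5) = 0x7E22
s_7 = Round(s_6, k_6) = 0xE3CF
s_8 = Round(s_7, k_7) = 0x34ED

0x01EB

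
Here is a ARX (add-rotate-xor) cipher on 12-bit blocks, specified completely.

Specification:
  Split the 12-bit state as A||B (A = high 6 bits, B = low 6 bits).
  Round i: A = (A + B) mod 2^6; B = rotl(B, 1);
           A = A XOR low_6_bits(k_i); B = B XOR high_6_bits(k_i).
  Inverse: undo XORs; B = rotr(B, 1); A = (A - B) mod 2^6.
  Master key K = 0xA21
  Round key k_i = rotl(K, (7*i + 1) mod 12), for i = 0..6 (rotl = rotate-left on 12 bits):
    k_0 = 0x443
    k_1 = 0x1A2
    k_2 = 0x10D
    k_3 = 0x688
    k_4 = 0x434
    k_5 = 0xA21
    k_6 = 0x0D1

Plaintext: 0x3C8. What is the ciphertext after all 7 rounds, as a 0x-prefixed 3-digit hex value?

0xF03

s_0 = plaintext = 0x3C8
s_1 = Round(s_0, k_0) = 0x501
s_2 = Round(s_1, k_1) = 0xDC4
s_3 = Round(s_2, k_2) = 0xD8C
s_4 = Round(s_3, k_3) = 0x282
s_5 = Round(s_4, k_4) = 0xE14
s_6 = Round(s_5, k_5) = 0xB40
s_7 = Round(s_6, k_6) = 0xF03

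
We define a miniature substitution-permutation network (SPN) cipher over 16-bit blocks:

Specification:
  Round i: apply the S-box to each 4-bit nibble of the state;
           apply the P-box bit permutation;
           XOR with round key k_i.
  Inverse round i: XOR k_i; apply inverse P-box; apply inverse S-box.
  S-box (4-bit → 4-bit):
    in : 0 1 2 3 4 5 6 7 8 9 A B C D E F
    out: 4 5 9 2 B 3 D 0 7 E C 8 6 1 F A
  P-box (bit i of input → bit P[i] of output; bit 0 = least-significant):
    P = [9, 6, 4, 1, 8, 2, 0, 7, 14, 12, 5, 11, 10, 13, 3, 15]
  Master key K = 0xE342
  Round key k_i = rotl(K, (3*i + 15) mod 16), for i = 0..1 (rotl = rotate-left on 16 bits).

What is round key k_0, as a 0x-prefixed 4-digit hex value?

0x71A1

K = 0xE342
k_0 = rotl(K, (3*0+15) mod 16) = rotl(K, 15) = 0x71A1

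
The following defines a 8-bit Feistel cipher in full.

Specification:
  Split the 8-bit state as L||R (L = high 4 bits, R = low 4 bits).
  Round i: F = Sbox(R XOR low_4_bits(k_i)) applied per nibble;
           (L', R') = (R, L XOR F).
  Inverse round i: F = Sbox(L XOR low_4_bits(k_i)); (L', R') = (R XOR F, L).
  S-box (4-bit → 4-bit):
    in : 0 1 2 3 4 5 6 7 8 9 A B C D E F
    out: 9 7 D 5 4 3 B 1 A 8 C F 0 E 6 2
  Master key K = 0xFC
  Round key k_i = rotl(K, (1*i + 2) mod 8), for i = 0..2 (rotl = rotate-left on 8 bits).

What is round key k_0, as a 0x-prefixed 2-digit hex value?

0xF3

K = 0xFC
k_0 = rotl(K, (1*0+2) mod 8) = rotl(K, 2) = 0xF3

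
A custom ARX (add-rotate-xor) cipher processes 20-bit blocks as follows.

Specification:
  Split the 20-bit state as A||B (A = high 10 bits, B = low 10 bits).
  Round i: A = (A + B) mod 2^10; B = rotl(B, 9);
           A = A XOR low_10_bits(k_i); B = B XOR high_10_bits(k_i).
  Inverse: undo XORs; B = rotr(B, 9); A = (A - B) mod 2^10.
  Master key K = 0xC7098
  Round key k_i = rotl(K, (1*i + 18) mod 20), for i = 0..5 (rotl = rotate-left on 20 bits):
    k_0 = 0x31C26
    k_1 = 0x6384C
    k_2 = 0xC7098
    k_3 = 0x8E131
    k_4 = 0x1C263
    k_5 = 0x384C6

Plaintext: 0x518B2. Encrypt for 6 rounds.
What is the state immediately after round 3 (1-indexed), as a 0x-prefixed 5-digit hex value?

0xDA5FC

s_0 = plaintext = 0x518B2
s_1 = Round(s_0, k_0) = 0x7789E
s_2 = Round(s_1, k_1) = 0x8C1C1
s_3 = Round(s_2, k_2) = 0xDA5FC
s_4 = Round(s_3, k_3) = 0x152C6
s_5 = Round(s_4, k_4) = 0x5E513
s_6 = Round(s_5, k_5) = 0x92A68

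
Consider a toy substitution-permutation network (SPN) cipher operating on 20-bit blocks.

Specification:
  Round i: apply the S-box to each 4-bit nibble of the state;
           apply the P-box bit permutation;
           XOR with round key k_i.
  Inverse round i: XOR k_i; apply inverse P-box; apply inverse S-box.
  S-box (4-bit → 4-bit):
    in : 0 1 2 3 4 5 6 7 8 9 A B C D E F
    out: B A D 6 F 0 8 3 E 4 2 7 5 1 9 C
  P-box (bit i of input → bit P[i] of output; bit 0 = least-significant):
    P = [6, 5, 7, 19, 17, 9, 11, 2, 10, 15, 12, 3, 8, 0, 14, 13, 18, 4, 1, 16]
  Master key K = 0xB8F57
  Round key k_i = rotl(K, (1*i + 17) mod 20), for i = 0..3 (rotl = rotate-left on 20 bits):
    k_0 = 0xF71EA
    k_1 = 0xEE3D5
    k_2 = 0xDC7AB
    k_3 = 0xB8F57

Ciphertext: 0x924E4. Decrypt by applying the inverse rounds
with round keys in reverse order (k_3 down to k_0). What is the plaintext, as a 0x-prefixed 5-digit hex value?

s_0 = ciphertext = 0x924E4
s_1 = InvRound(s_0, k_3) = 0x30AB3
s_2 = InvRound(s_1, k_2) = 0x7C0C6
s_3 = InvRound(s_2, k_1) = 0x805A6
s_4 = InvRound(s_3, k_0) = 0xEF2ED

0xEF2ED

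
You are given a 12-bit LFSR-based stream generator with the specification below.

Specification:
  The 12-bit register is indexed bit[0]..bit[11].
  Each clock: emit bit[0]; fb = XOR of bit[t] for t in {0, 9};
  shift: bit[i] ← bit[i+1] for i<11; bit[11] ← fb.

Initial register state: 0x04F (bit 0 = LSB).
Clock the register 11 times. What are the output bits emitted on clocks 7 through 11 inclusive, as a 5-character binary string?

10000

reg_0 = 0x04F
clock 1: out=1, reg = 0x827
clock 2: out=1, reg = 0xC13
clock 3: out=1, reg = 0xE09
clock 4: out=1, reg = 0x704
clock 5: out=0, reg = 0xB82
clock 6: out=0, reg = 0xDC1
clock 7: out=1, reg = 0xEE0
clock 8: out=0, reg = 0xF70
clock 9: out=0, reg = 0xFB8
clock 10: out=0, reg = 0xFDC
clock 11: out=0, reg = 0xFEE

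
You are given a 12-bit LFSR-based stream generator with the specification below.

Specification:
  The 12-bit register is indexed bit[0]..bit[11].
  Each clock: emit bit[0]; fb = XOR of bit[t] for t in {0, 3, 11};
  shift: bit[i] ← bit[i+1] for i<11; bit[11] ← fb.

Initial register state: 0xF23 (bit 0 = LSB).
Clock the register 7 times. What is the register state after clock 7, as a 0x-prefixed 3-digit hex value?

reg_0 = 0xF23
clock 1: out=1, reg = 0x791
clock 2: out=1, reg = 0xBC8
clock 3: out=0, reg = 0x5E4
clock 4: out=0, reg = 0x2F2
clock 5: out=0, reg = 0x179
clock 6: out=1, reg = 0x0BC
clock 7: out=0, reg = 0x85E

0x85E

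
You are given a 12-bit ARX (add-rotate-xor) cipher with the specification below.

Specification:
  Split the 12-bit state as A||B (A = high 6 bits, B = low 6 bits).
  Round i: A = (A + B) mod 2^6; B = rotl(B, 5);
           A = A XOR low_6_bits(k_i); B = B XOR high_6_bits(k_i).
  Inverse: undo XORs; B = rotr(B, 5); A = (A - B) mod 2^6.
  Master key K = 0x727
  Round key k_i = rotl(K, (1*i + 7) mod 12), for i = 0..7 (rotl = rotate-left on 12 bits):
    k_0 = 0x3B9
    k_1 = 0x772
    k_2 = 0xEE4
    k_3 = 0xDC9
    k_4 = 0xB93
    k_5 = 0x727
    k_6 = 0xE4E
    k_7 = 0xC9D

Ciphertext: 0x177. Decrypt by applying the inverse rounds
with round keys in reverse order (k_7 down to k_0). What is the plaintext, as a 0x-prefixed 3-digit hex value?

0x0E7

s_0 = ciphertext = 0x177
s_1 = InvRound(s_0, k_7) = 0x38A
s_2 = InvRound(s_1, k_6) = 0x667
s_3 = InvRound(s_2, k_5) = 0x1F7
s_4 = InvRound(s_3, k_4) = 0x8B2
s_5 = InvRound(s_4, k_3) = 0x84A
s_6 = InvRound(s_5, k_2) = 0x8A3
s_7 = InvRound(s_6, k_1) = 0x4FD
s_8 = InvRound(s_7, k_0) = 0x0E7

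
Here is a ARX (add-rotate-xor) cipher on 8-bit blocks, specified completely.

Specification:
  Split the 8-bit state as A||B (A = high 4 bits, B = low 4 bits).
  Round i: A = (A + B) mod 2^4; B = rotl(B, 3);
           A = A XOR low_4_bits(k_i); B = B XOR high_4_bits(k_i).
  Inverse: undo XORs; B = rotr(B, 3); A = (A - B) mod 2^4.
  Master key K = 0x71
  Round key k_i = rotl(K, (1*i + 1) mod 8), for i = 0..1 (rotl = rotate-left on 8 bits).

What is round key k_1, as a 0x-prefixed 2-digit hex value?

K = 0x71
k_0 = rotl(K, (1*0+1) mod 8) = rotl(K, 1) = 0xE2
k_1 = rotl(K, (1*1+1) mod 8) = rotl(K, 2) = 0xC5

0xC5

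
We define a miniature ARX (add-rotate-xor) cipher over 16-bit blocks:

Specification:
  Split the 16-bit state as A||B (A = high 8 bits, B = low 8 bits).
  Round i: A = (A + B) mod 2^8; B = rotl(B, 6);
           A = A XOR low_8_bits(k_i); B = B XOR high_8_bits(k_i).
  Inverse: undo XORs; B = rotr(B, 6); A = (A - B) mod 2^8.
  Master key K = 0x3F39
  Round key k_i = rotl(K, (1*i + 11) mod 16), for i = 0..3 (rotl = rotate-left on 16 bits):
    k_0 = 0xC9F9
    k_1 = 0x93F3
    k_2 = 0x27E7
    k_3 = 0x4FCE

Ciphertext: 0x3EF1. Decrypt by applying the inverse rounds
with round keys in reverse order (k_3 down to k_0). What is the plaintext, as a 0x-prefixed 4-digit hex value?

s_0 = ciphertext = 0x3EF1
s_1 = InvRound(s_0, k_3) = 0xF6FA
s_2 = InvRound(s_1, k_2) = 0x9A77
s_3 = InvRound(s_2, k_1) = 0xD693
s_4 = InvRound(s_3, k_0) = 0xC669

0xC669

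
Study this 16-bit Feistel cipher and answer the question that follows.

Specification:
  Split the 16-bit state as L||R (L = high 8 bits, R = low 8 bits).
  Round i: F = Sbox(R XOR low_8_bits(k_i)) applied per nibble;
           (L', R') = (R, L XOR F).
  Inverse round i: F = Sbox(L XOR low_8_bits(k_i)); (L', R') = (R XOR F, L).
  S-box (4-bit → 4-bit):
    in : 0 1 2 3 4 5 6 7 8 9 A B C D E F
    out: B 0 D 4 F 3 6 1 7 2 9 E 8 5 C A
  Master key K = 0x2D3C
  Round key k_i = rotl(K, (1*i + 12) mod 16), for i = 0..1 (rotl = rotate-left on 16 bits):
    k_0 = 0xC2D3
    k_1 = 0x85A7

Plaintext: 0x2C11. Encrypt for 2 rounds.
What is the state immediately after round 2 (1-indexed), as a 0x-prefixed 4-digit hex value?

s_0 = plaintext = 0x2C11
s_1 = Round(s_0, k_0) = 0x11A1
s_2 = Round(s_1, k_1) = 0xA1A7

0xA1A7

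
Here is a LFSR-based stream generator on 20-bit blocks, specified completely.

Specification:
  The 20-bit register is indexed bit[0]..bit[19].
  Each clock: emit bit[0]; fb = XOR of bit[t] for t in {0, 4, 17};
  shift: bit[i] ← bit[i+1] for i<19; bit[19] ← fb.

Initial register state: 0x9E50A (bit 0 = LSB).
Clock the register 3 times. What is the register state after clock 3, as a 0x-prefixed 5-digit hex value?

reg_0 = 0x9E50A
clock 1: out=0, reg = 0x4F285
clock 2: out=1, reg = 0xA7942
clock 3: out=0, reg = 0xD3CA1

0xD3CA1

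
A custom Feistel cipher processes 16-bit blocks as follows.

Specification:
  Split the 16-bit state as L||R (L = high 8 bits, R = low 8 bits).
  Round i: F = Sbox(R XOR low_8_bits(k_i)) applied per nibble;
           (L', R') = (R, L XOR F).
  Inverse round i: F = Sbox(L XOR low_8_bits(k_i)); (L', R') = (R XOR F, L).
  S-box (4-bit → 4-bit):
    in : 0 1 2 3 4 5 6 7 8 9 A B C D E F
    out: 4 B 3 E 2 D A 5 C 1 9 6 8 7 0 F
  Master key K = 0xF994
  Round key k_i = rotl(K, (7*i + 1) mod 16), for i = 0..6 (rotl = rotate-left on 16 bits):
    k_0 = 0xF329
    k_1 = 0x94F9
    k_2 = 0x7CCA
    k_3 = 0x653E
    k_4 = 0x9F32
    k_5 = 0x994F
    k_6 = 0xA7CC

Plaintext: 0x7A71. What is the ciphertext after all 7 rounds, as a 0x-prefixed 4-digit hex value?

0xFDB2

s_0 = plaintext = 0x7A71
s_1 = Round(s_0, k_0) = 0x71A6
s_2 = Round(s_1, k_1) = 0xA6AE
s_3 = Round(s_2, k_2) = 0xAE04
s_4 = Round(s_3, k_3) = 0x0447
s_5 = Round(s_4, k_4) = 0x4759
s_6 = Round(s_5, k_5) = 0x59FD
s_7 = Round(s_6, k_6) = 0xFDB2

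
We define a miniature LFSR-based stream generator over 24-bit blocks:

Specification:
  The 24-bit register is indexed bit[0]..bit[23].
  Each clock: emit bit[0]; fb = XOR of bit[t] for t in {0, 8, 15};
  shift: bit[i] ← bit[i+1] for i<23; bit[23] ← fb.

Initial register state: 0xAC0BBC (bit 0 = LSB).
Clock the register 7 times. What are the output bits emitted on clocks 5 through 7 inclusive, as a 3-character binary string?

reg_0 = 0xAC0BBC
clock 1: out=0, reg = 0xD605DE
clock 2: out=0, reg = 0xEB02EF
clock 3: out=1, reg = 0xF58177
clock 4: out=1, reg = 0xFAC0BB
clock 5: out=1, reg = 0x7D605D
clock 6: out=1, reg = 0xBEB02E
clock 7: out=0, reg = 0xDF5817

110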